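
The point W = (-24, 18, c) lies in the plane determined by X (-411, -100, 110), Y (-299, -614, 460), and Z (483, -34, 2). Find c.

A normal to the plane is n = XY × XZ = (32412, 324996, 466908).
W lies in the plane iff n · XW = 0.
This gives (466908)c + (-466908) = 0, so c = 1.

1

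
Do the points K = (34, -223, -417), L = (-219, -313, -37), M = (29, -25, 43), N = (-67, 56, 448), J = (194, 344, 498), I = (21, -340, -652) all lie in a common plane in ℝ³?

The plane through K, L, M has normal n = KL × KM = (-116640, 114480, -50544) and equation n·P = -8417952.
Checking the remaining points: n·N = -8417952, n·J = -8417952, n·I = -8417952.
All equal -8417952, so all 6 points lie in one plane.

Yes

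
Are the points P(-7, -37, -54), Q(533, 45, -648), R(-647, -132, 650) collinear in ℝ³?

PQ = (540, 82, -594), PR = (-640, -95, 704).
PQ × PR = (1298, 0, 1180).
The cross product is nonzero, so the points do not lie on one line.

No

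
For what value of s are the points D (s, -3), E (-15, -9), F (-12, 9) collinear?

-14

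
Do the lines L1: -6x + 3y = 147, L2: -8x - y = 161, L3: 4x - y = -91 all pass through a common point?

Intersecting L1 and L2: solving the 2×2 system gives (x, y) = (-21, 7).
Substitute into L3: (4)(-21) + (-1)(7) = -91.
This equals -91, so (-21, 7) lies on all three lines and they are concurrent.

Yes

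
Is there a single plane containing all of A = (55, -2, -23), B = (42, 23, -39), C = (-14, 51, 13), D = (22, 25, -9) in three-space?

No

The four points are coplanar iff the 3×3 determinant with rows AB, AC, AD is zero.
Rows: (-13, 25, -16), (-69, 53, 36), (-33, 27, 14).
Expanding along the first row: (-13)(-230) − (25)(222) + (-16)(-114) = -736.
Nonzero ⇒ not coplanar.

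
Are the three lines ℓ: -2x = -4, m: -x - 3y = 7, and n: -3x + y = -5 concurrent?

No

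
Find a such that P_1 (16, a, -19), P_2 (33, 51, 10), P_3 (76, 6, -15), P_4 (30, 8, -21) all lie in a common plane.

The points are coplanar iff P_1P_2 · (P_1P_3 × P_1P_4) = 0.
Expanding, this is linear in a: (-1408)a + (19712) = 0.
So a = 14.

14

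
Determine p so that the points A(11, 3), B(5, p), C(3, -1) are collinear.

The three points are collinear iff det[AB; AC] = 0.
This determinant is linear in p: (8)p + (0) = 0, so p = 0.

0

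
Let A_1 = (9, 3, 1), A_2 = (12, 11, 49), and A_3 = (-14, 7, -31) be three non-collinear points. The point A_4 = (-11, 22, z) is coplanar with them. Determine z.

53

Coplanarity requires A_1A_2 · (A_1A_3 × A_1A_4) = 0.
A_1A_2 = (3, 8, 48), A_1A_3 = (-23, 4, -32); the triple product is linear in z with coefficient 196 and constant term -10388.
Setting it to zero: z = 53.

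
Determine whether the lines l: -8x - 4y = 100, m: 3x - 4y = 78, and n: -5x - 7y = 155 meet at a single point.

No

The three lines meet at one point iff the augmented coefficient matrix [aᵢ bᵢ cᵢ] has rank < 3, i.e. its determinant vanishes.
Here the determinant is -88.
Nonzero, so no common point exists.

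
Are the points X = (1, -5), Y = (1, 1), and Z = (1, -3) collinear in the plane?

XY = (0, 6), XZ = (0, 2).
det[XY; XZ] = (0)(2) − (6)(0) = 0.
The determinant is zero, so the points are collinear.

Yes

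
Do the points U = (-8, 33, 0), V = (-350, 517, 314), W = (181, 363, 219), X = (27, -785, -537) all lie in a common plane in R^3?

Yes

With U as base: UV = (-342, 484, 314), UW = (189, 330, 219), UX = (35, -818, -537).
UW × UX = (1932, 109158, -166152).
UV · (UW × UX) = 0.
The scalar triple product vanishes, so the four points are coplanar.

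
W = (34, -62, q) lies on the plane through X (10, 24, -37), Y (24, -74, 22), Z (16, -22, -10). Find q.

29

Coplanarity requires XY · (XZ × XW) = 0.
XY = (14, -98, 59), XZ = (6, -46, 27); the triple product is linear in q with coefficient -56 and constant term 1624.
Setting it to zero: q = 29.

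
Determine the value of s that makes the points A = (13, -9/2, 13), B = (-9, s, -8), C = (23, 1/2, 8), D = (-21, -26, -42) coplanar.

-35/2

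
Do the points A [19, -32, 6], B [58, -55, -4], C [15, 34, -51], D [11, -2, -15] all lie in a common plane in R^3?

With A as base: AB = (39, -23, -10), AC = (-4, 66, -57), AD = (-8, 30, -21).
AC × AD = (324, 372, 408).
AB · (AC × AD) = 0.
The scalar triple product vanishes, so the four points are coplanar.

Yes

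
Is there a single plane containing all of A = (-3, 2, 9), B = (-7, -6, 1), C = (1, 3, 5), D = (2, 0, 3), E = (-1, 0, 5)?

No

The plane through A, B, C has normal n = AB × AC = (40, -48, 28) and equation n·P = 36.
Checking the remaining points: n·D = 164, n·E = 100.
Since n·D = 164 ≠ 36, D is off the plane and the points are not all coplanar.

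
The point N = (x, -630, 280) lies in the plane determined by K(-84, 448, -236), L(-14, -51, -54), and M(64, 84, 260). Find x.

The plane through K, L, M has equation −181256x − 7784y + 48372z = 322480.
Substituting N: (-181256)x + (18448080) = 322480, so x = 100.

100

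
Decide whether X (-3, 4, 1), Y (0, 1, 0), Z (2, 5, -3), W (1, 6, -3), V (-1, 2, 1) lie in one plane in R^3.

No

The plane through X, Y, Z has normal n = XY × XZ = (13, 7, 18) and equation n·P = 7.
Checking the remaining points: n·W = 1, n·V = 19.
Since n·W = 1 ≠ 7, W is off the plane and the points are not all coplanar.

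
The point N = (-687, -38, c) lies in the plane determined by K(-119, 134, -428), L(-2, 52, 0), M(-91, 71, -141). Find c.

Coplanarity requires KL · (KM × KN) = 0.
KL = (117, -82, 428), KM = (28, -63, 287); the triple product is linear in c with coefficient -5075 and constant term -406000.
Setting it to zero: c = -80.

-80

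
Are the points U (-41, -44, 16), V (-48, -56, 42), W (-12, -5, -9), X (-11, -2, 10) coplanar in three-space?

The four points are coplanar iff the 3×3 determinant with rows UV, UW, UX is zero.
Rows: (-7, -12, 26), (29, 39, -25), (30, 42, -6).
Expanding along the first row: (-7)(816) − (-12)(576) + (26)(48) = 2448.
Nonzero ⇒ not coplanar.

No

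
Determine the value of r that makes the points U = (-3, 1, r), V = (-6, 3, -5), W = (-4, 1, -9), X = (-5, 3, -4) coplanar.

Coplanarity ⇔ det[UV; UW; UX] = 0.
Expanding, this is linear in r: (-2)r + (-16) = 0.
So r = -8.

-8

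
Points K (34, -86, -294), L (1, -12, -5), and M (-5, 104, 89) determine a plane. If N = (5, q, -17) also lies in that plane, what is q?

The plane through K, L, M has equation −26568x + 1368y − 3384z = -26064.
Substituting N: (1368)q + (-75312) = -26064, so q = 36.

36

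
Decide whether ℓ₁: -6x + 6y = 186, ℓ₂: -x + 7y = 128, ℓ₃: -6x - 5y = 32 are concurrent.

No

Lines aᵢx + bᵢy = cᵢ with pairwise distinct directions are concurrent exactly when det[aᵢ bᵢ cᵢ] = 0.
Here the determinant is -858.
Nonzero, so no common point exists.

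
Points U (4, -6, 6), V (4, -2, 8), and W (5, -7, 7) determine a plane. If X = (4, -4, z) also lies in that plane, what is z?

7

A normal to the plane is n = UV × UW = (6, 2, -4).
X lies in the plane iff n · UX = 0.
This gives (-4)z + (28) = 0, so z = 7.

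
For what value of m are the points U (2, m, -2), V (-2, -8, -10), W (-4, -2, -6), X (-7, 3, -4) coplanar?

-4

Coplanarity ⇔ det[UV; UW; UX] = 0.
Expanding, this is linear in m: (8)m + (32) = 0.
So m = -4.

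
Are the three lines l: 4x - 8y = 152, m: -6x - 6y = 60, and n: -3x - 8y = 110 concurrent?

Yes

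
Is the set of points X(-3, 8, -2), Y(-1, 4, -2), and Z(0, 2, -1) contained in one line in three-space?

No

XY = (2, -4, 0), XZ = (3, -6, 1).
XY × XZ = (-4, -2, 0).
The cross product is nonzero, so the points do not lie on one line.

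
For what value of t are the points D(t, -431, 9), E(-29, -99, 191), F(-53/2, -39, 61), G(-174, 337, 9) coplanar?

150

Coplanarity ⇔ det[DE; DF; DG] = 0.
Expanding, this is linear in t: (-45760)t + (6864000) = 0.
So t = 150.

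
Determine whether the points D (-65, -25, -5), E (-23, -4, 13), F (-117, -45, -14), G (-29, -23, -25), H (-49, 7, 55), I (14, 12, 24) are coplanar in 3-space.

No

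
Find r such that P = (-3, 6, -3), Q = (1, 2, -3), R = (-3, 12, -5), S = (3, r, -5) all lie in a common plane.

The points are coplanar iff PQ · (PR × PS) = 0.
Expanding, this is linear in r: (8)r + (-48) = 0.
So r = 6.

6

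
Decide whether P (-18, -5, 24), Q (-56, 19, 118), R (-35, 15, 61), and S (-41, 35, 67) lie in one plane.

Yes

A normal to the plane through P, Q, R is n = PQ × PR = (-992, -192, -352).
The plane has equation n·X = 10368. For S: n·S = 10368.
Equal, so S lies in the plane and all four are coplanar.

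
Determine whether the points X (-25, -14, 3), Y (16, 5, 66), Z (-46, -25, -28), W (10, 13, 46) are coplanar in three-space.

Yes

A normal to the plane through X, Y, Z is n = XY × XZ = (104, -52, -52).
The plane has equation n·P = -2028. For W: n·W = -2028.
Equal, so W lies in the plane and all four are coplanar.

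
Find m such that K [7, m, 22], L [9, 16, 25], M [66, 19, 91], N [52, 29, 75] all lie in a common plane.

-19

Coplanarity ⇔ det[KL; KM; KN] = 0.
Expanding, this is linear in m: (12)m + (228) = 0.
So m = -19.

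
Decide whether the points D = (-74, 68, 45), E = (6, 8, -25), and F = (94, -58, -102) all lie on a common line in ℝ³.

DE = (80, -60, -70), DF = (168, -126, -147).
Each component of DF is 21/10 times the corresponding component of DE, so DF = 21/10·DE and the points are collinear.

Yes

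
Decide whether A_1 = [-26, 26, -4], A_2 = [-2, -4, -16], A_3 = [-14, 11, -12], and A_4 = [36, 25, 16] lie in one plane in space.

A normal to the plane through A_1, A_2, A_3 is n = A_1A_2 × A_1A_3 = (60, 48, 0).
The plane has equation n·P = -312. For A_4: n·A_4 = 3360.
3360 ≠ -312, so A_4 is off the plane.

No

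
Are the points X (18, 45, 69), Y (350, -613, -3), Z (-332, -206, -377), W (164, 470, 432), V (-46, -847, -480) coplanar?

The plane through X, Y, Z has normal n = XY × XZ = (275396, 173272, -313632) and equation n·P = -8886240.
Checking the remaining points: n·W = -8886240, n·V = -8886240.
All equal -8886240, so all 5 points lie in one plane.

Yes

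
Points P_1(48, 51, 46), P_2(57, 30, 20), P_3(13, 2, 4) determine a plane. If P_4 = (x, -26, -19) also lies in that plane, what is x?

-10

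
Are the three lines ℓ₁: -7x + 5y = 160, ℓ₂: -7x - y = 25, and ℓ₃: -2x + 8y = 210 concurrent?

Lines aᵢx + bᵢy = cᵢ with pairwise distinct directions are concurrent exactly when det[aᵢ bᵢ cᵢ] = 0.
Here the determinant is 690.
Nonzero, so no common point exists.

No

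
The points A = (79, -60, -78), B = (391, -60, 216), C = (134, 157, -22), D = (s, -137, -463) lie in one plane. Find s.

-328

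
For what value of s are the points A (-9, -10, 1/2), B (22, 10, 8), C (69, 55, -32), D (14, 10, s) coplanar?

-12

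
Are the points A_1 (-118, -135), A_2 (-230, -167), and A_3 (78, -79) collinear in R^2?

Yes

A_1A_2 = (-112, -32), A_1A_3 = (196, 56).
det[A_1A_2; A_1A_3] = (-112)(56) − (-32)(196) = 0.
The determinant is zero, so the points are collinear.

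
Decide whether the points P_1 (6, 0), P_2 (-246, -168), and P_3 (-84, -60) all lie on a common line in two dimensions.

Yes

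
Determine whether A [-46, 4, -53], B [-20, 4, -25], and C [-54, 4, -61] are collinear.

AB = (26, 0, 28), AC = (-8, 0, -8).
AB × AC = (0, -16, 0).
The cross product is nonzero, so the points do not lie on one line.

No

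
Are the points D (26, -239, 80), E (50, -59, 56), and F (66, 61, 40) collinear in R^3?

Yes

DE = (24, 180, -24), DF = (40, 300, -40).
DE × DF = (0, 0, 0).
The cross product vanishes, so the three points are collinear.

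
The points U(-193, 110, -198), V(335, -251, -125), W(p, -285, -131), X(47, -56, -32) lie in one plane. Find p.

The points are coplanar iff UV · (UW × UX) = 0.
Expanding, this is linear in p: (47808)p + (-18406080) = 0.
So p = 385.

385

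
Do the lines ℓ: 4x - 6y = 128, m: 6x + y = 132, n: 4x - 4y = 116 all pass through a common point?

Intersecting ℓ and m: solving the 2×2 system gives (x, y) = (23, -6).
Substitute into n: (4)(23) + (-4)(-6) = 116.
This equals 116, so (23, -6) lies on all three lines and they are concurrent.

Yes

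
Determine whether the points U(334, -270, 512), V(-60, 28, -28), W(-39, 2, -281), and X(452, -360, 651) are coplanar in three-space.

A normal to the plane through U, V, W is n = UV × UW = (-89434, -111022, 3986).
The plane has equation n·P = 2145816. For X: n·X = 2138638.
2138638 ≠ 2145816, so X is off the plane.

No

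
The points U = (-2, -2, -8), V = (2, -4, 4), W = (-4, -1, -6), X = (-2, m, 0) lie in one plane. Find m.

-2

Coplanarity ⇔ det[UV; UW; UX] = 0.
Expanding, this is linear in m: (-32)m + (-64) = 0.
So m = -2.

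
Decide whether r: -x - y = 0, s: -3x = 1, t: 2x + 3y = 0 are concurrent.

No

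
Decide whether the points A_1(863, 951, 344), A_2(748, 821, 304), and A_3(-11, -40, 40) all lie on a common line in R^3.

No

A_1A_2 = (-115, -130, -40), A_1A_3 = (-874, -991, -304).
Comparing components 2 and 3: (-130)(-304) − (-40)(-991) = -120 ≠ 0, so A_1A_2 and A_1A_3 are not parallel and the points are not collinear.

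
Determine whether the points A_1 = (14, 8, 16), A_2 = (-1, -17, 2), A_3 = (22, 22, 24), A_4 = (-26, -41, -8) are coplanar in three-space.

No

A normal to the plane through A_1, A_2, A_3 is n = A_1A_2 × A_1A_3 = (-4, 8, -10).
The plane has equation n·P = -152. For A_4: n·A_4 = -144.
-144 ≠ -152, so A_4 is off the plane.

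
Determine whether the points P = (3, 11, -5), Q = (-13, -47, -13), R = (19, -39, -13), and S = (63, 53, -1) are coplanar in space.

A normal to the plane through P, Q, R is n = PQ × PR = (64, -256, 1728).
The plane has equation n·X = -11264. For S: n·S = -11264.
Equal, so S lies in the plane and all four are coplanar.

Yes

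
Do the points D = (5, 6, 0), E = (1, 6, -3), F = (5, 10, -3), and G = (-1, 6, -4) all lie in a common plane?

No

The four points are coplanar iff the 3×3 determinant with rows DE, DF, DG is zero.
Rows: (-4, 0, -3), (0, 4, -3), (-6, 0, -4).
Expanding along the first row: (-4)(-16) − (0)(-18) + (-3)(24) = -8.
Nonzero ⇒ not coplanar.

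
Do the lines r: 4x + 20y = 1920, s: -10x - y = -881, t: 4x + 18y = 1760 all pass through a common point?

No

Intersecting r and s: solving the 2×2 system gives (x, y) = (3925/49, 3919/49).
Substitute into t: (4)(3925/49) + (18)(3919/49) = 86242/49.
But t requires 1760 ≠ 86242/49, so the three lines have no common point.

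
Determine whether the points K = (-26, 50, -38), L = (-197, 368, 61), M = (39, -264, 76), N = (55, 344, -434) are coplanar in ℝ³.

With K as base: KL = (-171, 318, 99), KM = (65, -314, 114), KN = (81, 294, -396).
KM × KN = (90828, 34974, 44544).
KL · (KM × KN) = 0.
The scalar triple product vanishes, so the four points are coplanar.

Yes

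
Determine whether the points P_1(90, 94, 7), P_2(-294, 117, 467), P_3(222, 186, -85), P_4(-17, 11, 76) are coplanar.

A normal to the plane through P_1, P_2, P_3 is n = P_1P_2 × P_1P_3 = (-44436, 25392, -38364).
The plane has equation n·P = -1880940. For P_4: n·P_4 = -1880940.
Equal, so P_4 lies in the plane and all four are coplanar.

Yes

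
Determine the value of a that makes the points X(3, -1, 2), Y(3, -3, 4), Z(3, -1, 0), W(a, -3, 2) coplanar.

3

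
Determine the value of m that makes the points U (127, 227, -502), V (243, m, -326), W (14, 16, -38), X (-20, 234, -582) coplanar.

175

Coplanarity ⇔ det[UV; UW; UX] = 0.
Expanding, this is linear in m: (-77248)m + (13518400) = 0.
So m = 175.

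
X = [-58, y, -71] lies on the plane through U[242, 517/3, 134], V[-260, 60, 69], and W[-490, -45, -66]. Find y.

A normal to the plane is n = UV × UW = (8340, -52820, 80620/3).
X lies in the plane iff n · UX = 0.
This gives (-52820)y + (3274840/3) = 0, so y = 62/3.

62/3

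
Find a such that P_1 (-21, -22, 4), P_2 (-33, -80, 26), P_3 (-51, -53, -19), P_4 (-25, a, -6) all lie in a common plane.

Normal to plane P_1P_2P_3: n = (2016, -936, -1368); plane equation n·P = -27216.
Requiring n·P_4 = -27216: (-936)a + (-42192) = -27216.
So a = -16.

-16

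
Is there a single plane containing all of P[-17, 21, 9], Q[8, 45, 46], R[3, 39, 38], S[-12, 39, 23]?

Yes

A normal to the plane through P, Q, R is n = PQ × PR = (30, 15, -30).
The plane has equation n·X = -465. For S: n·S = -465.
Equal, so S lies in the plane and all four are coplanar.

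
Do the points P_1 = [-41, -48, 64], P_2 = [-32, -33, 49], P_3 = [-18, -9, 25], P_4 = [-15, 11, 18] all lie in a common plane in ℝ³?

No

A normal to the plane through P_1, P_2, P_3 is n = P_1P_2 × P_1P_3 = (0, 6, 6).
The plane has equation n·P = 96. For P_4: n·P_4 = 174.
174 ≠ 96, so P_4 is off the plane.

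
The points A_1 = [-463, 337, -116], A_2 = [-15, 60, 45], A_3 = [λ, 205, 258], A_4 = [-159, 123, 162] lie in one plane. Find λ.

Normal to plane A_1A_2A_4: n = (-42552, -75600, -11664); plane equation n·P = -4422600.
Requiring n·A_3 = -4422600: (-42552)λ + (-18507312) = -4422600.
So λ = -331.

-331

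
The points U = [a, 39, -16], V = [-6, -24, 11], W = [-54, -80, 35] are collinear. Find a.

48

Direction VW = (-48, -56, 24). From the y-coordinate of U, the parameter along the line is τ = (39 − (-24))/(-56) = -9/8.
Then a = (-6) + (-9/8)·(-48) = 48.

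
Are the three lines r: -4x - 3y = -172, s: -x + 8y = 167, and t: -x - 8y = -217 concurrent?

The three lines meet at one point iff the augmented coefficient matrix [aᵢ bᵢ cᵢ] has rank < 3, i.e. its determinant vanishes.
Here the determinant is 0.
It vanishes, so the lines are concurrent at (25, 24).

Yes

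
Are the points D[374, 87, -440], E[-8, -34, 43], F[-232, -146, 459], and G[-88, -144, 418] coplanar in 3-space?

Yes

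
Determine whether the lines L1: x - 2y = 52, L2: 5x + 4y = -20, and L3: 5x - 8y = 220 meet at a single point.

Yes

Intersecting L1 and L2: solving the 2×2 system gives (x, y) = (12, -20).
Substitute into L3: (5)(12) + (-8)(-20) = 220.
This equals 220, so (12, -20) lies on all three lines and they are concurrent.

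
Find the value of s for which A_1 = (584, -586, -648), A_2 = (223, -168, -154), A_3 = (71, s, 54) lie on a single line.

8

Collinearity requires A_1A_2 × A_1A_3 = 0; each component is linear in s.
The x-component gives (-494)s + (3952) = 0, so s = 8.
The remaining components then also vanish.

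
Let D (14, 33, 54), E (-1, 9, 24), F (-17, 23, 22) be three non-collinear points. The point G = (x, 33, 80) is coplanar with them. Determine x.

47

The plane through D, E, F has equation 468x + 450y − 594z = -10674.
Substituting G: (468)x + (-32670) = -10674, so x = 47.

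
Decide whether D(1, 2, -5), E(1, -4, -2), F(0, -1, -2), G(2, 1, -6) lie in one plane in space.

Yes

A normal to the plane through D, E, F is n = DE × DF = (-9, -3, -6).
The plane has equation n·P = 15. For G: n·G = 15.
Equal, so G lies in the plane and all four are coplanar.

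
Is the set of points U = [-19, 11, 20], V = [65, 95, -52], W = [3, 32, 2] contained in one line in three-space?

No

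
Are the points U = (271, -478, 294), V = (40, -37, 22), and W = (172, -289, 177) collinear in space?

No

UV = (-231, 441, -272), UW = (-99, 189, -117).
Comparing components 2 and 3: (441)(-117) − (-272)(189) = -189 ≠ 0, so UV and UW are not parallel and the points are not collinear.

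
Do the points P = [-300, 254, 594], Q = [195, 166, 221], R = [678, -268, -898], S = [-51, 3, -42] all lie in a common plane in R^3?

A normal to the plane through P, Q, R is n = PQ × PR = (-63410, 373746, -172326).
The plane has equation n·X = 11592840. For S: n·S = 11592840.
Equal, so S lies in the plane and all four are coplanar.

Yes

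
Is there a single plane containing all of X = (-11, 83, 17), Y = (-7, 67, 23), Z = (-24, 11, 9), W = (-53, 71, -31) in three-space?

The four points are coplanar iff the 3×3 determinant with rows XY, XZ, XW is zero.
Rows: (4, -16, 6), (-13, -72, -8), (-42, -12, -48).
Expanding along the first row: (4)(3360) − (-16)(288) + (6)(-2868) = 840.
Nonzero ⇒ not coplanar.

No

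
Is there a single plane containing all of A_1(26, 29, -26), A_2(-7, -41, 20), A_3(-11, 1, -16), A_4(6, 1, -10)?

Yes

The four points are coplanar iff the 3×3 determinant with rows A_1A_2, A_1A_3, A_1A_4 is zero.
Rows: (-33, -70, 46), (-37, -28, 10), (-20, -28, 16).
Expanding along the first row: (-33)(-168) − (-70)(-392) + (46)(476) = 0.
Zero determinant ⇒ coplanar.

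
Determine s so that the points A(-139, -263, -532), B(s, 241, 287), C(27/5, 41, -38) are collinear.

502/5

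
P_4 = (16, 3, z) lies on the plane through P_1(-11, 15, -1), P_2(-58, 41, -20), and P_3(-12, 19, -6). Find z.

6

A normal to the plane is n = P_1P_2 × P_1P_3 = (-54, -216, -162).
P_4 lies in the plane iff n · P_1P_4 = 0.
This gives (-162)z + (972) = 0, so z = 6.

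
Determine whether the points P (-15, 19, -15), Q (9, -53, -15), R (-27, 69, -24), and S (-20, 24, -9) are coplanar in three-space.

A normal to the plane through P, Q, R is n = PQ × PR = (648, 216, 336).
The plane has equation n·X = -10656. For S: n·S = -10800.
-10800 ≠ -10656, so S is off the plane.

No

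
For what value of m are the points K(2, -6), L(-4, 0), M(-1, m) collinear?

-3

The three points are collinear iff det[KL; KM] = 0.
This determinant is linear in m: (-6)m + (-18) = 0, so m = -3.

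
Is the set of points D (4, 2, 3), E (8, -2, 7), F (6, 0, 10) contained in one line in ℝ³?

DE = (4, -4, 4), DF = (2, -2, 7).
Comparing components 2 and 3: (-4)(7) − (4)(-2) = -20 ≠ 0, so DE and DF are not parallel and the points are not collinear.

No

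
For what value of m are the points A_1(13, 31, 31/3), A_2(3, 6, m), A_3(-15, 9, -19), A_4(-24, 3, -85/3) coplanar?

Coplanarity ⇔ det[A_1A_2; A_1A_3; A_1A_4] = 0.
Expanding, this is linear in m: (-30)m + (-50) = 0.
So m = -5/3.

-5/3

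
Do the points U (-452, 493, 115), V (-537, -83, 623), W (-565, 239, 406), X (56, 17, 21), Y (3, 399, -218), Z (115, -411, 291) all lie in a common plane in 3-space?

The plane through U, V, W has normal n = UV × UW = (-38584, -32669, -43498) and equation n·P = -3668119.
Checking the remaining points: n·X = -3629535, n·Y = -3668119, n·Z = -3668119.
Since n·X = -3629535 ≠ -3668119, X is off the plane and the points are not all coplanar.

No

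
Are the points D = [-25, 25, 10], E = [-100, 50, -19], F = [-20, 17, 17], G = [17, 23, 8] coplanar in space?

With D as base: DE = (-75, 25, -29), DF = (5, -8, 7), DG = (42, -2, -2).
DF × DG = (30, 304, 326).
DE · (DF × DG) = -4104.
Since -4104 ≠ 0, the four points are not coplanar.

No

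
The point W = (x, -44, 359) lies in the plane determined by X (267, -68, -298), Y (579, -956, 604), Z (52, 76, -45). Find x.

A normal to the plane is n = XY × XZ = (-354552, -272866, -145992).
W lies in the plane iff n · XW = 0.
This gives (-354552)x + (-7800144) = 0, so x = -22.

-22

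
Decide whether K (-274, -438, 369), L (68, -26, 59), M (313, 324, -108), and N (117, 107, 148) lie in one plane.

No

With K as base: KL = (342, 412, -310), KM = (587, 762, -477), KN = (391, 545, -221).
KM × KN = (91563, -56780, 21973).
KL · (KM × KN) = 1109556.
Since 1109556 ≠ 0, the four points are not coplanar.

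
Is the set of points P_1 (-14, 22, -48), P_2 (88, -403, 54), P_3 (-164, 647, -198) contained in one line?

Yes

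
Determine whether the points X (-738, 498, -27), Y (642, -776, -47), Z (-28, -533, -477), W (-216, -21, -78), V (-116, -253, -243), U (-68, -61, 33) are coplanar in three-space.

The plane through X, Y, Z has normal n = XY × XZ = (552680, 606800, -518240) and equation n·P = -91698960.
Checking the remaining points: n·W = -91698960, n·V = -91698960, n·U = -91698960.
All equal -91698960, so all 6 points lie in one plane.

Yes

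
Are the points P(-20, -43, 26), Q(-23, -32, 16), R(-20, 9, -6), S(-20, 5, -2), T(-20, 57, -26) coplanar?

No

The plane through P, Q, R has normal n = PQ × PR = (168, -96, -156) and equation n·X = -3288.
Checking the remaining points: n·S = -3528, n·T = -4776.
Since n·S = -3528 ≠ -3288, S is off the plane and the points are not all coplanar.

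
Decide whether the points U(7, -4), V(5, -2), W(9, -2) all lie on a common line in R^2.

No

UV = (-2, 2), UW = (2, 2).
If collinear, UW would be a scalar multiple of UV. But (-2)·(2) ≠ (2)·(2) (difference -8), so they are not parallel; the points are not collinear.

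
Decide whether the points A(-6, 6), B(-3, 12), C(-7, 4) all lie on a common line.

Yes

AB = (3, 6), AC = (-1, -2).
Twice the signed area of △ABC is (3)(-2) − (6)(-1) = 0.
The triangle is degenerate (zero area), so the points are collinear.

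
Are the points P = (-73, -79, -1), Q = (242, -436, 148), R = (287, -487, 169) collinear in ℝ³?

PQ = (315, -357, 149), PR = (360, -408, 170).
Comparing components 2 and 3: (-357)(170) − (149)(-408) = 102 ≠ 0, so PQ and PR are not parallel and the points are not collinear.

No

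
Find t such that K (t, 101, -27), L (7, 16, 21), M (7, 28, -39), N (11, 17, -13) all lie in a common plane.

Coplanarity ⇔ det[KL; KM; KN] = 0.
Expanding, this is linear in t: (348)t + (15660) = 0.
So t = -45.

-45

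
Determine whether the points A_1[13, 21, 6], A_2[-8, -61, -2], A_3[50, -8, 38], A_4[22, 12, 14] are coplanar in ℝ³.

No

The four points are coplanar iff the 3×3 determinant with rows A_1A_2, A_1A_3, A_1A_4 is zero.
Rows: (-21, -82, -8), (37, -29, 32), (9, -9, 8).
Expanding along the first row: (-21)(56) − (-82)(8) + (-8)(-72) = 56.
Nonzero ⇒ not coplanar.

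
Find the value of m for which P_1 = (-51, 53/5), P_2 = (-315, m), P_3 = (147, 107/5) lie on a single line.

The three points are collinear iff det[P_1P_2; P_1P_3] = 0.
This determinant is linear in m: (-198)m + (-3762/5) = 0, so m = -19/5.

-19/5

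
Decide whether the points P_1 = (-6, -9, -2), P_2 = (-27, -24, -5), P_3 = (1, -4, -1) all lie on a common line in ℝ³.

P_1P_2 = (-21, -15, -3), P_1P_3 = (7, 5, 1).
P_1P_2 × P_1P_3 = (0, 0, 0).
The cross product vanishes, so the three points are collinear.

Yes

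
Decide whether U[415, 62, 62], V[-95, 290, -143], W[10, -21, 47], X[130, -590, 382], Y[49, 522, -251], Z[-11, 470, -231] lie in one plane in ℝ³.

The plane through U, V, W has normal n = UV × UW = (-20435, 75375, 134670) and equation n·P = 4542265.
Checking the remaining points: n·X = 4316140, n·Y = 4542265, n·Z = 4542265.
Since n·X = 4316140 ≠ 4542265, X is off the plane and the points are not all coplanar.

No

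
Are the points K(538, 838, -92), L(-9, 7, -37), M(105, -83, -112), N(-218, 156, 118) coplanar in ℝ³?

The four points are coplanar iff the 3×3 determinant with rows KL, KM, KN is zero.
Rows: (-547, -831, 55), (-433, -921, -20), (-756, -682, 210).
Expanding along the first row: (-547)(-207050) − (-831)(-106050) + (55)(-400970) = 3075450.
Nonzero ⇒ not coplanar.

No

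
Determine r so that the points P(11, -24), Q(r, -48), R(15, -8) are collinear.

Collinearity: (Q − P) must be parallel to (R − P) = (4, 16).
Cross-multiplying the components: (r − 11)·(16) = (-24)·(4).
Solving gives r = 5.

5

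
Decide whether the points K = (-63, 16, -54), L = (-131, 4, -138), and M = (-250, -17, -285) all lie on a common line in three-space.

Yes

KL = (-68, -12, -84), KM = (-187, -33, -231).
KL × KM = (0, 0, 0).
The cross product vanishes, so the three points are collinear.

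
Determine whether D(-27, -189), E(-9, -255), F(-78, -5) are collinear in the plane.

No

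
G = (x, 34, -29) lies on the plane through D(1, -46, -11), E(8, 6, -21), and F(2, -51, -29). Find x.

A normal to the plane is n = DE × DF = (-986, 116, -87).
G lies in the plane iff n · DG = 0.
This gives (-986)x + (11832) = 0, so x = 12.

12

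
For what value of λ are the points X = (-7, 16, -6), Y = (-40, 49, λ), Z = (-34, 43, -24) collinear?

-28

Direction XZ = (-27, 27, -18). From the x-coordinate of Y, the parameter along the line is τ = (-40 − (-7))/(-27) = 11/9.
Then λ = (-6) + 11/9·(-18) = -28.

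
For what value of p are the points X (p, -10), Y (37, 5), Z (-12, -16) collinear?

2

The three points are collinear iff det[XY; XZ] = 0.
This determinant is linear in p: (21)p + (-42) = 0, so p = 2.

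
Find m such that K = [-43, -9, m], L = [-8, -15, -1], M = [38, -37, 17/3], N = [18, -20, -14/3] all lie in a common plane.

14/3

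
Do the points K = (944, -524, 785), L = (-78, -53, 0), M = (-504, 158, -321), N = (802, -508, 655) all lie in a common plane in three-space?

Yes

The four points are coplanar iff the 3×3 determinant with rows KL, KM, KN is zero.
Rows: (-1022, 471, -785), (-1448, 682, -1106), (-142, 16, -130).
Expanding along the first row: (-1022)(-70964) − (471)(31188) + (-785)(73676) = 0.
Zero determinant ⇒ coplanar.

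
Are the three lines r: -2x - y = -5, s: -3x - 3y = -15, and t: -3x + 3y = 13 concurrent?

No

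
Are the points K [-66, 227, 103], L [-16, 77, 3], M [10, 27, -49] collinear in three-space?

No

KL = (50, -150, -100), KM = (76, -200, -152).
Comparing components 2 and 3: (-150)(-152) − (-100)(-200) = 2800 ≠ 0, so KL and KM are not parallel and the points are not collinear.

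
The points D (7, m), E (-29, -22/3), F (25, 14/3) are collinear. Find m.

2/3

Collinearity: (D − E) must be parallel to (F − E) = (54, 12).
Cross-multiplying the components: (m − (-22/3))·(54) = (36)·(12).
Solving gives m = 2/3.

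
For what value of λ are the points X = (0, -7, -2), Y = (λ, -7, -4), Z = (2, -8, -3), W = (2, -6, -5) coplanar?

2

Normal to plane XZW: n = (4, 4, 4); plane equation n·P = -36.
Requiring n·Y = -36: (4)λ + (-44) = -36.
So λ = 2.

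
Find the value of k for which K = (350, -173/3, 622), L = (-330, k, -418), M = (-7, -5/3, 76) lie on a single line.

49

Collinearity requires KL × KM = 0; each component is linear in k.
The x-component gives (-546)k + (26754) = 0, so k = 49.
The remaining components then also vanish.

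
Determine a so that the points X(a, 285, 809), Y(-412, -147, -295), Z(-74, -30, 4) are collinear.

836

Collinearity requires XY × XZ = 0; each component is linear in a.
The y-component gives (299)a + (-249964) = 0, so a = 836.
The remaining components then also vanish.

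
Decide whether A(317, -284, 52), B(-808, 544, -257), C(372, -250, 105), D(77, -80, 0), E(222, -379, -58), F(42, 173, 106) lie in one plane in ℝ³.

Yes

The plane through A, B, C has normal n = AB × AC = (54390, 42630, -83790) and equation n·P = 777630.
Checking the remaining points: n·D = 777630, n·E = 777630, n·F = 777630.
All equal 777630, so all 6 points lie in one plane.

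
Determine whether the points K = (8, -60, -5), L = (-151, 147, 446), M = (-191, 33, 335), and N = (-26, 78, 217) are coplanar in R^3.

The four points are coplanar iff the 3×3 determinant with rows KL, KM, KN is zero.
Rows: (-159, 207, 451), (-199, 93, 340), (-34, 138, 222).
Expanding along the first row: (-159)(-26274) − (207)(-32618) + (451)(-24300) = -29808.
Nonzero ⇒ not coplanar.

No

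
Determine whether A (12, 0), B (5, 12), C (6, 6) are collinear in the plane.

No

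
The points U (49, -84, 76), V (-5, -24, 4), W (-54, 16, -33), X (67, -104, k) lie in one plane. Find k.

The points are coplanar iff UV · (UW × UX) = 0.
Expanding, this is linear in k: (780)k + (-78000) = 0.
So k = 100.

100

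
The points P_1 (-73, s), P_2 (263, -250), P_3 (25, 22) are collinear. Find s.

134

The three points are collinear iff det[P_1P_2; P_1P_3] = 0.
This determinant is linear in s: (-238)s + (31892) = 0, so s = 134.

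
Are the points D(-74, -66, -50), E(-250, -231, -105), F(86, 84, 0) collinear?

Yes

DE = (-176, -165, -55), DF = (160, 150, 50).
Each component of DF is -10/11 times the corresponding component of DE, so DF = -10/11·DE and the points are collinear.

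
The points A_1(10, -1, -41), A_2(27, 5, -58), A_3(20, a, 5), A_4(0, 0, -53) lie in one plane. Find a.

-9

The points are coplanar iff A_1A_2 · (A_1A_3 × A_1A_4) = 0.
Expanding, this is linear in a: (-374)a + (-3366) = 0.
So a = -9.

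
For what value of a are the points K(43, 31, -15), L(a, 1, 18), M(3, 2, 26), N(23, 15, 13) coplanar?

The points are coplanar iff KL · (KM × KN) = 0.
Expanding, this is linear in a: (-156)a + (-312) = 0.
So a = -2.

-2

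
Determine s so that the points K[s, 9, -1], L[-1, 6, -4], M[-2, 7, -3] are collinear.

-4

Direction LM = (-1, 1, 1). From the y-coordinate of K, the parameter along the line is τ = (9 − 6)/1 = 3.
Then s = (-1) + 3·(-1) = -4.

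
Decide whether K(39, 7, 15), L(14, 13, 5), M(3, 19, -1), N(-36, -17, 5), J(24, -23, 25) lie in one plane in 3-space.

The plane through K, L, M has normal n = KL × KM = (24, -40, -84) and equation n·P = -604.
Checking the remaining points: n·N = -604, n·J = -604.
All equal -604, so all 5 points lie in one plane.

Yes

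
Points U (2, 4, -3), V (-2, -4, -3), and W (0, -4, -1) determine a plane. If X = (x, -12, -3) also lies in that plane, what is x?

A normal to the plane is n = UV × UW = (-16, 8, 16).
X lies in the plane iff n · UX = 0.
This gives (-16)x + (-96) = 0, so x = -6.

-6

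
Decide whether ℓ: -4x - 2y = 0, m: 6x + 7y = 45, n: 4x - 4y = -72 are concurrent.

No

The three lines meet at one point iff the augmented coefficient matrix [aᵢ bᵢ cᵢ] has rank < 3, i.e. its determinant vanishes.
Here the determinant is 72.
Nonzero, so no common point exists.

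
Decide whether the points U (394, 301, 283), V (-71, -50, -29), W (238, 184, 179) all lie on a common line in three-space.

No

UV = (-465, -351, -312), UW = (-156, -117, -104).
Comparing components 3 and 1: (-312)(-156) − (-465)(-104) = 312 ≠ 0, so UV and UW are not parallel and the points are not collinear.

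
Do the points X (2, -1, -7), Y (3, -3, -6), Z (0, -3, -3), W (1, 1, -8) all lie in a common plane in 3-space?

The four points are coplanar iff the 3×3 determinant with rows XY, XZ, XW is zero.
Rows: (1, -2, 1), (-2, -2, 4), (-1, 2, -1).
Expanding along the first row: (1)(-6) − (-2)(6) + (1)(-6) = 0.
Zero determinant ⇒ coplanar.

Yes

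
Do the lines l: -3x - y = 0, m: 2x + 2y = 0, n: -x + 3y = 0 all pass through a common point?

Intersecting l and m: solving the 2×2 system gives (x, y) = (0, 0).
Substitute into n: (-1)(0) + (3)(0) = 0.
This equals 0, so (0, 0) lies on all three lines and they are concurrent.

Yes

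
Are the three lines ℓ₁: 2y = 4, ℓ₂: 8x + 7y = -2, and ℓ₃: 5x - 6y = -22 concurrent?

Lines aᵢx + bᵢy = cᵢ with pairwise distinct directions are concurrent exactly when det[aᵢ bᵢ cᵢ] = 0.
Here the determinant is 0.
It vanishes, so the lines are concurrent at (-2, 2).

Yes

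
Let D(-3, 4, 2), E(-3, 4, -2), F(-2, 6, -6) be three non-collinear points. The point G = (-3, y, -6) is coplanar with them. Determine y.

A normal to the plane is n = DE × DF = (8, -4, 0).
G lies in the plane iff n · DG = 0.
This gives (-4)y + (16) = 0, so y = 4.

4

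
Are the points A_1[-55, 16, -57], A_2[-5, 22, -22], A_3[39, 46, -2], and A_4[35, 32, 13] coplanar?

A normal to the plane through A_1, A_2, A_3 is n = A_1A_2 × A_1A_3 = (-720, 540, 936).
The plane has equation n·P = -5112. For A_4: n·A_4 = 4248.
4248 ≠ -5112, so A_4 is off the plane.

No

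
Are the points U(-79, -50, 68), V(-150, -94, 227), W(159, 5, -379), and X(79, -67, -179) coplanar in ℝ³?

Yes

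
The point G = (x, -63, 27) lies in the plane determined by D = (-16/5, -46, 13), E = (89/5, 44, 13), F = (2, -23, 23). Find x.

-37/5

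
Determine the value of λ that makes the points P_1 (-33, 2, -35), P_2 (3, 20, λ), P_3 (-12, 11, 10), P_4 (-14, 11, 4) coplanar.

37

Normal to plane P_1P_3P_4: n = (-54, 36, 18); plane equation n·P = 1224.
Requiring n·P_2 = 1224: (18)λ + (558) = 1224.
So λ = 37.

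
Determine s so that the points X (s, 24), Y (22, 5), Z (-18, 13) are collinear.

The three points are collinear iff det[XY; XZ] = 0.
This determinant is linear in s: (-8)s + (-584) = 0, so s = -73.

-73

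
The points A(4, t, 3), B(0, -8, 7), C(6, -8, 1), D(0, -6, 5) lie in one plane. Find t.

-8

Coplanarity ⇔ det[AB; AC; AD] = 0.
Expanding, this is linear in t: (-12)t + (-96) = 0.
So t = -8.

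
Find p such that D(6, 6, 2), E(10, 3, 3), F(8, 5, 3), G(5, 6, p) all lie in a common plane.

1

The points are coplanar iff DE · (DF × DG) = 0.
Expanding, this is linear in p: (2)p + (-2) = 0.
So p = 1.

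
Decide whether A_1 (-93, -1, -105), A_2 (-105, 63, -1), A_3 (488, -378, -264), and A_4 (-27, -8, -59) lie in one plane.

No

With A_1 as base: A_1A_2 = (-12, 64, 104), A_1A_3 = (581, -377, -159), A_1A_4 = (66, -7, 46).
A_1A_3 × A_1A_4 = (-18455, -37220, 20815).
A_1A_2 · (A_1A_3 × A_1A_4) = 4140.
Since 4140 ≠ 0, the four points are not coplanar.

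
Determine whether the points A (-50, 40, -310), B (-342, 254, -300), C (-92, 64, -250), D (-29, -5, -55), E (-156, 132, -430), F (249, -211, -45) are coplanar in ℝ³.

Yes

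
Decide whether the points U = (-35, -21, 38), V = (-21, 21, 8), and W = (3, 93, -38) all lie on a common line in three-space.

No

UV = (14, 42, -30), UW = (38, 114, -76).
UV × UW = (228, -76, 0).
The cross product is nonzero, so the points do not lie on one line.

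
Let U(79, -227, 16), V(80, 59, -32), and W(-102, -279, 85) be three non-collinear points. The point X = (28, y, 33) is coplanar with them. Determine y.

Coplanarity requires UV · (UW × UX) = 0.
UV = (1, 286, -48), UW = (-181, -52, 69); the triple product is linear in y with coefficient 8619 and constant term 1956513.
Setting it to zero: y = -227.

-227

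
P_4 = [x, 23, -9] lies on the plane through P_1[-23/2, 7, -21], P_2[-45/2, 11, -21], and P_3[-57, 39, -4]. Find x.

A normal to the plane is n = P_1P_2 × P_1P_3 = (68, 187, -170).
P_4 lies in the plane iff n · P_1P_4 = 0.
This gives (68)x + (1734) = 0, so x = -51/2.

-51/2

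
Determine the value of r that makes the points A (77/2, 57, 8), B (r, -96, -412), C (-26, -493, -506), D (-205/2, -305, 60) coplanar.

181/2

Coplanarity ⇔ det[AB; AC; AD] = 0.
Expanding, this is linear in r: (-214668)r + (19427454) = 0.
So r = 181/2.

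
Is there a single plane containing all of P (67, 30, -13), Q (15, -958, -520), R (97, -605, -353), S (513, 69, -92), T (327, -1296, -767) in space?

Yes

The plane through P, Q, R has normal n = PQ × PR = (13975, -32890, 62660) and equation n·X = -864955.
Checking the remaining points: n·S = -864955, n·T = -864955.
All equal -864955, so all 5 points lie in one plane.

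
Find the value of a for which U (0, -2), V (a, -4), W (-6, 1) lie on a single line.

Collinearity: (V − U) must be parallel to (W − U) = (-6, 3).
Cross-multiplying the components: (a − 0)·(3) = (-2)·(-6).
Solving gives a = 4.

4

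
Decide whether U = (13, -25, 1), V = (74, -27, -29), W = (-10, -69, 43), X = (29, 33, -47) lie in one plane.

A normal to the plane through U, V, W is n = UV × UW = (-1404, -1872, -2730).
The plane has equation n·P = 25818. For X: n·X = 25818.
Equal, so X lies in the plane and all four are coplanar.

Yes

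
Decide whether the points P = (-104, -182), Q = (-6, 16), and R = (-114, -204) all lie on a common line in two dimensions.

No

PQ = (98, 198), PR = (-10, -22).
det[PQ; PR] = (98)(-22) − (198)(-10) = -176.
The determinant is nonzero, so they are not collinear.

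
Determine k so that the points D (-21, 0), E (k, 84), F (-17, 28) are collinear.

-9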